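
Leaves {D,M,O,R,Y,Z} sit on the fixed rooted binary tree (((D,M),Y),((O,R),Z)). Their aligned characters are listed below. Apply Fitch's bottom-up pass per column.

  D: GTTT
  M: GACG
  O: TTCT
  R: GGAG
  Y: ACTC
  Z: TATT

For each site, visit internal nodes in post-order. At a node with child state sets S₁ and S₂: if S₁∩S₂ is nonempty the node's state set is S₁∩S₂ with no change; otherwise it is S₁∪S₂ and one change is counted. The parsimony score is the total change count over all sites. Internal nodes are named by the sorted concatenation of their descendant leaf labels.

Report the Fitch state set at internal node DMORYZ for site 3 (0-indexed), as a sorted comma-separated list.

T

DM@0: {G} ∩ {G} = {G} (intersection, +0)
DMY@0: {G} ∪ {A} = {A,G} (union, +1)
OR@0: {T} ∪ {G} = {G,T} (union, +1)
ORZ@0: {G,T} ∩ {T} = {T} (intersection, +0)
DMORYZ@0: {A,G} ∪ {T} = {A,G,T} (union, +1)
DM@1: {T} ∪ {A} = {A,T} (union, +1)
DMY@1: {A,T} ∪ {C} = {A,C,T} (union, +1)
OR@1: {T} ∪ {G} = {G,T} (union, +1)
ORZ@1: {G,T} ∪ {A} = {A,G,T} (union, +1)
DMORYZ@1: {A,C,T} ∩ {A,G,T} = {A,T} (intersection, +0)
DM@2: {T} ∪ {C} = {C,T} (union, +1)
DMY@2: {C,T} ∩ {T} = {T} (intersection, +0)
OR@2: {C} ∪ {A} = {A,C} (union, +1)
ORZ@2: {A,C} ∪ {T} = {A,C,T} (union, +1)
DMORYZ@2: {T} ∩ {A,C,T} = {T} (intersection, +0)
DM@3: {T} ∪ {G} = {G,T} (union, +1)
DMY@3: {G,T} ∪ {C} = {C,G,T} (union, +1)
OR@3: {T} ∪ {G} = {G,T} (union, +1)
ORZ@3: {G,T} ∩ {T} = {T} (intersection, +0)
DMORYZ@3: {C,G,T} ∩ {T} = {T} (intersection, +0)
per-site changes: [3, 4, 3, 3]; total = 13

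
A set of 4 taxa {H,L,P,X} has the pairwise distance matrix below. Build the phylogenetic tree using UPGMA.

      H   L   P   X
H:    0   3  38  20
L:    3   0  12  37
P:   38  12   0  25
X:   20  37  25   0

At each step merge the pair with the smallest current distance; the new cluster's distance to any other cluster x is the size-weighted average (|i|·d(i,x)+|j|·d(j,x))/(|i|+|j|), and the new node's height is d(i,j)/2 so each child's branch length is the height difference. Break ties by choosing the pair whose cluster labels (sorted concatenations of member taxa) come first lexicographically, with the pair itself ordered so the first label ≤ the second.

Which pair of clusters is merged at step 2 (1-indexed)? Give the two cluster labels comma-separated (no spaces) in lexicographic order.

iteration 1: select H,L (d=3); attach at lengths (3/2, 3/2); label the merged cluster HL
  updated: d(HL,P)=25, d(HL,X)=57/2
iteration 2: select HL,P (d=25); attach at lengths (11, 25/2); label the merged cluster HLP
  updated: d(HLP,X)=82/3
iteration 3: select HLP,X (d=82/3); attach at lengths (7/6, 41/3); label the merged cluster HLPX
final tree: (((H:3/2,L:3/2):11,P:25/2):7/6,X:41/3)
total length: 124/3

HL,P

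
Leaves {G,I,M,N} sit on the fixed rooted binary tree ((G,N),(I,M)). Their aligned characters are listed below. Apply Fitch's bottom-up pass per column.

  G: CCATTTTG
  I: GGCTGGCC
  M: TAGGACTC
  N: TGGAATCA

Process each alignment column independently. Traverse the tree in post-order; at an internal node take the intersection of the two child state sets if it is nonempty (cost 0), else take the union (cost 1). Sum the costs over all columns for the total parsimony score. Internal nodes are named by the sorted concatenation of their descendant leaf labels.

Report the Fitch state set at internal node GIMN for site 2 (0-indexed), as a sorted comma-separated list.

[col 0] GN: children G:{C}, N:{T} ∪→ {C,T}; cost 1
[col 0] IM: children I:{G}, M:{T} ∪→ {G,T}; cost 1
[col 0] GIMN: children GN:{C,T}, IM:{G,T} ∩→ {T}; cost 0
[col 1] GN: children G:{C}, N:{G} ∪→ {C,G}; cost 1
[col 1] IM: children I:{G}, M:{A} ∪→ {A,G}; cost 1
[col 1] GIMN: children GN:{C,G}, IM:{A,G} ∩→ {G}; cost 0
[col 2] GN: children G:{A}, N:{G} ∪→ {A,G}; cost 1
[col 2] IM: children I:{C}, M:{G} ∪→ {C,G}; cost 1
[col 2] GIMN: children GN:{A,G}, IM:{C,G} ∩→ {G}; cost 0
[col 3] GN: children G:{T}, N:{A} ∪→ {A,T}; cost 1
[col 3] IM: children I:{T}, M:{G} ∪→ {G,T}; cost 1
[col 3] GIMN: children GN:{A,T}, IM:{G,T} ∩→ {T}; cost 0
[col 4] GN: children G:{T}, N:{A} ∪→ {A,T}; cost 1
[col 4] IM: children I:{G}, M:{A} ∪→ {A,G}; cost 1
[col 4] GIMN: children GN:{A,T}, IM:{A,G} ∩→ {A}; cost 0
[col 5] GN: children G:{T}, N:{T} ∩→ {T}; cost 0
[col 5] IM: children I:{G}, M:{C} ∪→ {C,G}; cost 1
[col 5] GIMN: children GN:{T}, IM:{C,G} ∪→ {C,G,T}; cost 1
[col 6] GN: children G:{T}, N:{C} ∪→ {C,T}; cost 1
[col 6] IM: children I:{C}, M:{T} ∪→ {C,T}; cost 1
[col 6] GIMN: children GN:{C,T}, IM:{C,T} ∩→ {C,T}; cost 0
[col 7] GN: children G:{G}, N:{A} ∪→ {A,G}; cost 1
[col 7] IM: children I:{C}, M:{C} ∩→ {C}; cost 0
[col 7] GIMN: children GN:{A,G}, IM:{C} ∪→ {A,C,G}; cost 1
per-site changes: [2, 2, 2, 2, 2, 2, 2, 2]; total = 16

G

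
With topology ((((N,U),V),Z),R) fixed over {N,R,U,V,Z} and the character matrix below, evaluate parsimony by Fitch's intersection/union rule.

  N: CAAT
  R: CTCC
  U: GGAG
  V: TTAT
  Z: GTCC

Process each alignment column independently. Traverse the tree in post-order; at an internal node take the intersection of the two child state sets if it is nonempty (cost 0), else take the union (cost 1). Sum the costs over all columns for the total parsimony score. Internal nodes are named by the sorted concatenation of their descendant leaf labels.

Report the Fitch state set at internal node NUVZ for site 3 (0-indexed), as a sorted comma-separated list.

C,T

NU@0: {C} ∪ {G} = {C,G} (union, +1)
NUV@0: {C,G} ∪ {T} = {C,G,T} (union, +1)
NUVZ@0: {C,G,T} ∩ {G} = {G} (intersection, +0)
NRUVZ@0: {G} ∪ {C} = {C,G} (union, +1)
NU@1: {A} ∪ {G} = {A,G} (union, +1)
NUV@1: {A,G} ∪ {T} = {A,G,T} (union, +1)
NUVZ@1: {A,G,T} ∩ {T} = {T} (intersection, +0)
NRUVZ@1: {T} ∩ {T} = {T} (intersection, +0)
NU@2: {A} ∩ {A} = {A} (intersection, +0)
NUV@2: {A} ∩ {A} = {A} (intersection, +0)
NUVZ@2: {A} ∪ {C} = {A,C} (union, +1)
NRUVZ@2: {A,C} ∩ {C} = {C} (intersection, +0)
NU@3: {T} ∪ {G} = {G,T} (union, +1)
NUV@3: {G,T} ∩ {T} = {T} (intersection, +0)
NUVZ@3: {T} ∪ {C} = {C,T} (union, +1)
NRUVZ@3: {C,T} ∩ {C} = {C} (intersection, +0)
per-site changes: [3, 2, 1, 2]; total = 8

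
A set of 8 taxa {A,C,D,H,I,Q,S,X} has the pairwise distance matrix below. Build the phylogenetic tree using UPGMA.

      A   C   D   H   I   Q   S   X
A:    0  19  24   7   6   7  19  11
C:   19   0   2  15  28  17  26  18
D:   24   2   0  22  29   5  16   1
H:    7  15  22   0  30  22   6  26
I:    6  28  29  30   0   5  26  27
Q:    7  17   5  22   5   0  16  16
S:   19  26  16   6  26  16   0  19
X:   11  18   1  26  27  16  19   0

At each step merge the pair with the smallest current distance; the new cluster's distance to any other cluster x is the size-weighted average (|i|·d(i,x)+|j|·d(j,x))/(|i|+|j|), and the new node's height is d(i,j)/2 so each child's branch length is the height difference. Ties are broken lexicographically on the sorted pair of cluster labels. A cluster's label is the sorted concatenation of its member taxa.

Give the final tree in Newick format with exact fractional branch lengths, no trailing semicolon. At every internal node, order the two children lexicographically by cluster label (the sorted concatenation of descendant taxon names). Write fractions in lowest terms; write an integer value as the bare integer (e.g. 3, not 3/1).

(((A:13/4,(I:5/2,Q:5/2):3/4):235/36,(C:5,(D:1/2,X:1/2):9/2):43/9):7/18,(H:3,S:3):43/6)

step 1: merge (D,X) at d=1; branch lengths D→1/2, X→1/2; new cluster DX
  updated: d(A,DX)=35/2, d(C,DX)=10, d(DX,H)=24, d(DX,I)=28, d(DX,Q)=21/2, d(DX,S)=35/2
step 2: merge (I,Q) at d=5; branch lengths I→5/2, Q→5/2; new cluster IQ
  updated: d(A,IQ)=13/2, d(C,IQ)=45/2, d(DX,IQ)=77/4, d(H,IQ)=26, d(IQ,S)=21
step 3: merge (H,S) at d=6; branch lengths H→3, S→3; new cluster HS
  updated: d(A,HS)=13, d(C,HS)=41/2, d(DX,HS)=83/4, d(HS,IQ)=47/2
step 4: merge (A,IQ) at d=13/2; branch lengths A→13/4, IQ→3/4; new cluster AIQ
  updated: d(AIQ,C)=64/3, d(AIQ,DX)=56/3, d(AIQ,HS)=20
step 5: merge (C,DX) at d=10; branch lengths C→5, DX→9/2; new cluster CDX
  updated: d(AIQ,CDX)=176/9, d(CDX,HS)=62/3
step 6: merge (AIQ,CDX) at d=176/9; branch lengths AIQ→235/36, CDX→43/9; new cluster ACDIQX
  updated: d(ACDIQX,HS)=61/3
step 7: merge (ACDIQX,HS) at d=61/3; branch lengths ACDIQX→7/18, HS→43/6; new cluster ACDHIQSX
final tree: (((A:13/4,(I:5/2,Q:5/2):3/4):235/36,(C:5,(D:1/2,X:1/2):9/2):43/9):7/18,(H:3,S:3):43/6)
total length: 1597/36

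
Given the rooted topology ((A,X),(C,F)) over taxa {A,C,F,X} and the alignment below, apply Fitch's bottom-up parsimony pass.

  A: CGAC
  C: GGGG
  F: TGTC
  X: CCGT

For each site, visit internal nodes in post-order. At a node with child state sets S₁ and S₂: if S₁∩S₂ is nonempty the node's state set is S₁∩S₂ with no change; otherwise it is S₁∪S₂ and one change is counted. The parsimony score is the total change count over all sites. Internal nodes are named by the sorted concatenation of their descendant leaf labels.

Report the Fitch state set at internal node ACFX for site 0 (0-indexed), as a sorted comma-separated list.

site 0, node AX: A={C} ∩ X={C} → {C} (+0)
site 0, node CF: C={G} ∪ F={T} → {G,T} (+1)
site 0, node ACFX: AX={C} ∪ CF={G,T} → {C,G,T} (+1)
site 1, node AX: A={G} ∪ X={C} → {C,G} (+1)
site 1, node CF: C={G} ∩ F={G} → {G} (+0)
site 1, node ACFX: AX={C,G} ∩ CF={G} → {G} (+0)
site 2, node AX: A={A} ∪ X={G} → {A,G} (+1)
site 2, node CF: C={G} ∪ F={T} → {G,T} (+1)
site 2, node ACFX: AX={A,G} ∩ CF={G,T} → {G} (+0)
site 3, node AX: A={C} ∪ X={T} → {C,T} (+1)
site 3, node CF: C={G} ∪ F={C} → {C,G} (+1)
site 3, node ACFX: AX={C,T} ∩ CF={C,G} → {C} (+0)
per-site changes: [2, 1, 2, 2]; total = 7

C,G,T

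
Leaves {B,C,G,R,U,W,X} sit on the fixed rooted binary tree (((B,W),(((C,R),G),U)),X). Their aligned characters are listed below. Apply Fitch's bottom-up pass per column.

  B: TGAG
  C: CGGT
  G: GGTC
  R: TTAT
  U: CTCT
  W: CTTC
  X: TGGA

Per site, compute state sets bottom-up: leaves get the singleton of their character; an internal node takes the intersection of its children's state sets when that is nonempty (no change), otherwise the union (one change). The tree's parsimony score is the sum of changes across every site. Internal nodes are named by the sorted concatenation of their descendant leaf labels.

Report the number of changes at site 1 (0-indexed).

BW@0: {T} ∪ {C} = {C,T} (union, +1)
CR@0: {C} ∪ {T} = {C,T} (union, +1)
CGR@0: {C,T} ∪ {G} = {C,G,T} (union, +1)
CGRU@0: {C,G,T} ∩ {C} = {C} (intersection, +0)
BCGRUW@0: {C,T} ∩ {C} = {C} (intersection, +0)
BCGRUWX@0: {C} ∪ {T} = {C,T} (union, +1)
BW@1: {G} ∪ {T} = {G,T} (union, +1)
CR@1: {G} ∪ {T} = {G,T} (union, +1)
CGR@1: {G,T} ∩ {G} = {G} (intersection, +0)
CGRU@1: {G} ∪ {T} = {G,T} (union, +1)
BCGRUW@1: {G,T} ∩ {G,T} = {G,T} (intersection, +0)
BCGRUWX@1: {G,T} ∩ {G} = {G} (intersection, +0)
BW@2: {A} ∪ {T} = {A,T} (union, +1)
CR@2: {G} ∪ {A} = {A,G} (union, +1)
CGR@2: {A,G} ∪ {T} = {A,G,T} (union, +1)
CGRU@2: {A,G,T} ∪ {C} = {A,C,G,T} (union, +1)
BCGRUW@2: {A,T} ∩ {A,C,G,T} = {A,T} (intersection, +0)
BCGRUWX@2: {A,T} ∪ {G} = {A,G,T} (union, +1)
BW@3: {G} ∪ {C} = {C,G} (union, +1)
CR@3: {T} ∩ {T} = {T} (intersection, +0)
CGR@3: {T} ∪ {C} = {C,T} (union, +1)
CGRU@3: {C,T} ∩ {T} = {T} (intersection, +0)
BCGRUW@3: {C,G} ∪ {T} = {C,G,T} (union, +1)
BCGRUWX@3: {C,G,T} ∪ {A} = {A,C,G,T} (union, +1)
per-site changes: [4, 3, 5, 4]; total = 16

3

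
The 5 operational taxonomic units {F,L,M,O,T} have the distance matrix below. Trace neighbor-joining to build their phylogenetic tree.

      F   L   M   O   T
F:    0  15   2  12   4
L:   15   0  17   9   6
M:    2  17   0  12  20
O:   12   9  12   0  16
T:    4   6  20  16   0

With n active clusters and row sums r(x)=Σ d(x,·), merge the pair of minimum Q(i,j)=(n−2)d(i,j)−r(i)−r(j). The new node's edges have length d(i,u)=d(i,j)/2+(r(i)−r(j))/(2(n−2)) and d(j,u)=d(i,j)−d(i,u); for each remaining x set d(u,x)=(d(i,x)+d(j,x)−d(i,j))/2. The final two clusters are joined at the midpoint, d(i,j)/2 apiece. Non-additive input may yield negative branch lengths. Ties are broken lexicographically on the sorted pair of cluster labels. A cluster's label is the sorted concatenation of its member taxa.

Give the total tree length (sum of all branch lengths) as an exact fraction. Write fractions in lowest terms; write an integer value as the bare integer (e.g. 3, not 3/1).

93/4

1. join F+M (d=2, Q=-78) ⇒ FM; edges |F|=-2, |M|=4
  updated: d(FM,L)=15, d(FM,O)=11, d(FM,T)=11
2. join FM+O (d=11, Q=-51) ⇒ FMO; edges |FM|=23/4, |O|=21/4
  updated: d(FMO,L)=13/2, d(FMO,T)=8
3. join FMO+L (d=13/2, Q=-41/2) ⇒ FLMO; edges |FMO|=17/4, |L|=9/4
  updated: d(FLMO,T)=15/4
4. join FLMO+T (d=15/4) ⇒ FLMOT; edges |FLMO|=15/8, |T|=15/8
final tree: ((((F:-2,M:4):23/4,O:21/4):17/4,L:9/4):15/8,T:15/8)
total length: 93/4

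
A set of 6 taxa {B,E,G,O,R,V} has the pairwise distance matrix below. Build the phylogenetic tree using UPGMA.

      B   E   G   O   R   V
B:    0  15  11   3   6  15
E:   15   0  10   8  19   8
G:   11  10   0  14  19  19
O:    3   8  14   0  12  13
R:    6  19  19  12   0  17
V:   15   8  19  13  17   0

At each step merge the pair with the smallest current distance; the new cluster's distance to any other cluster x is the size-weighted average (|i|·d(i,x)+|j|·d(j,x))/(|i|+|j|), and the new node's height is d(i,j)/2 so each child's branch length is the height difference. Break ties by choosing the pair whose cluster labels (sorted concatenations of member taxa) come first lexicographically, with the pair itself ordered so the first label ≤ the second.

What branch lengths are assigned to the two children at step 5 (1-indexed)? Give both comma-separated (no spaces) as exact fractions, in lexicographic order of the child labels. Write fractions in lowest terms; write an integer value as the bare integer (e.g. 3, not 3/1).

1/20,73/10

iteration 1: select B,O (d=3); attach at lengths (3/2, 3/2); label the merged cluster BO
  updated: d(BO,E)=23/2, d(BO,G)=25/2, d(BO,R)=9, d(BO,V)=14
iteration 2: select E,V (d=8); attach at lengths (4, 4); label the merged cluster EV
  updated: d(BO,EV)=51/4, d(EV,G)=29/2, d(EV,R)=18
iteration 3: select BO,R (d=9); attach at lengths (3, 9/2); label the merged cluster BOR
  updated: d(BOR,EV)=29/2, d(BOR,G)=44/3
iteration 4: select BOR,EV (d=29/2); attach at lengths (11/4, 13/4); label the merged cluster BEORV
  updated: d(BEORV,G)=73/5
iteration 5: select BEORV,G (d=73/5); attach at lengths (1/20, 73/10); label the merged cluster BEGORV
final tree: ((((B:3/2,O:3/2):3,R:9/2):11/4,(E:4,V:4):13/4):1/20,G:73/10)
total length: 637/20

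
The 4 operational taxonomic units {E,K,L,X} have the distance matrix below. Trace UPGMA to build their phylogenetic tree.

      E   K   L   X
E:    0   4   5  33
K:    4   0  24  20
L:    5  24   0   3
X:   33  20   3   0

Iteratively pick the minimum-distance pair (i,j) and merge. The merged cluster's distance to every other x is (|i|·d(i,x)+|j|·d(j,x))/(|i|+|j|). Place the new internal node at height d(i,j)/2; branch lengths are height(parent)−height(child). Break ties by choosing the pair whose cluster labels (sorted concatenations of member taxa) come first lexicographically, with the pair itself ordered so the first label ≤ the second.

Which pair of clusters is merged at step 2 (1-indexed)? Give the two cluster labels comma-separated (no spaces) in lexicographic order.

E,K

iteration 1: select L,X (d=3); attach at lengths (3/2, 3/2); label the merged cluster LX
  updated: d(E,LX)=19, d(K,LX)=22
iteration 2: select E,K (d=4); attach at lengths (2, 2); label the merged cluster EK
  updated: d(EK,LX)=41/2
iteration 3: select EK,LX (d=41/2); attach at lengths (33/4, 35/4); label the merged cluster EKLX
final tree: ((E:2,K:2):33/4,(L:3/2,X:3/2):35/4)
total length: 24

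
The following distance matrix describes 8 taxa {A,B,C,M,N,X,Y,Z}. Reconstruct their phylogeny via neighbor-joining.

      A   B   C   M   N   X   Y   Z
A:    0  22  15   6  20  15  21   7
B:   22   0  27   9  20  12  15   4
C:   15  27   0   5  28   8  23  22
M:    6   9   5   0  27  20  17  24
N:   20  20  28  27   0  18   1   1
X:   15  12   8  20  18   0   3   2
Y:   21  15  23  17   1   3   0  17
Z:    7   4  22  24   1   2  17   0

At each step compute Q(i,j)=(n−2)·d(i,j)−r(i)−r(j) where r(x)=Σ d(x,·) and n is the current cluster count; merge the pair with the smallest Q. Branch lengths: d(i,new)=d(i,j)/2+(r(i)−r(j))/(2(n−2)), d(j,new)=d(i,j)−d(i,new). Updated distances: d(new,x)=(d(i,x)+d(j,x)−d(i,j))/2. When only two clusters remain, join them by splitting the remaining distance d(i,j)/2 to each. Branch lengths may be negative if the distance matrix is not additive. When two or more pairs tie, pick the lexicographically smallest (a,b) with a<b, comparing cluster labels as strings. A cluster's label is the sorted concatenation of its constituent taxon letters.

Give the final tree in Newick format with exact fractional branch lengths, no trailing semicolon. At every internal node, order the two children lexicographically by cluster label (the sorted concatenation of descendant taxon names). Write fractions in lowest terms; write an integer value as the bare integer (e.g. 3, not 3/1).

1. join C+M (d=5, Q=-206) ⇒ CM; edges |C|=25/6, |M|=5/6
  updated: d(A,CM)=8, d(B,CM)=31/2, d(CM,N)=25, d(CM,X)=23/2, d(CM,Y)=35/2, d(CM,Z)=41/2
2. join N+Y (d=1, Q=-309/2) ⇒ NY; edges |N|=31/20, |Y|=-11/20
  updated: d(A,NY)=20, d(B,NY)=17, d(CM,NY)=83/4, d(NY,X)=10, d(NY,Z)=17/2
3. join A+CM (d=8, Q=-465/4) ⇒ ACM; edges |A|=111/32, |CM|=145/32
  updated: d(ACM,B)=59/4, d(ACM,NY)=131/8, d(ACM,X)=37/4, d(ACM,Z)=39/4
4. join B+Z (d=4, Q=-60) ⇒ BZ; edges |B|=71/12, |Z|=-23/12
  updated: d(ACM,BZ)=41/4, d(BZ,NY)=43/4, d(BZ,X)=5
5. join ACM+X (d=37/4, Q=-333/8) ⇒ ACMX; edges |ACM|=241/32, |X|=55/32
  updated: d(ACMX,BZ)=3, d(ACMX,NY)=137/16
6. join ACMX+BZ (d=3, Q=-357/16) ⇒ ABCMXZ; edges |ACMX|=13/32, |BZ|=83/32
  updated: d(ABCMXZ,NY)=261/32
7. join ABCMXZ+NY (d=261/32) ⇒ ABCMNXYZ; edges |ABCMXZ|=261/64, |NY|=261/64
final tree: ((((A:111/32,(C:25/6,M:5/6):145/32):241/32,X:55/32):13/32,(B:71/12,Z:-23/12):83/32):261/64,(N:31/20,Y:-11/20):261/64)
total length: 1229/32

((((A:111/32,(C:25/6,M:5/6):145/32):241/32,X:55/32):13/32,(B:71/12,Z:-23/12):83/32):261/64,(N:31/20,Y:-11/20):261/64)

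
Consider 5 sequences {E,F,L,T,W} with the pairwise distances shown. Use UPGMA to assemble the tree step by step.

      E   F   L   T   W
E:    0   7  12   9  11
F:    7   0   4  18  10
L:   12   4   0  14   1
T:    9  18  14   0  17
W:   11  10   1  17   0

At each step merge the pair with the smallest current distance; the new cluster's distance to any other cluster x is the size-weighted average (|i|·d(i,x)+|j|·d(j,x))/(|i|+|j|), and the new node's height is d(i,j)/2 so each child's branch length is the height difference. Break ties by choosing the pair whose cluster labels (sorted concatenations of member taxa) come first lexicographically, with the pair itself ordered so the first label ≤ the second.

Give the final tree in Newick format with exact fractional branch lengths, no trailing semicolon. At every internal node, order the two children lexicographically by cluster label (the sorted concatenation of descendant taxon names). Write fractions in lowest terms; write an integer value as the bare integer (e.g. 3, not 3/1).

step 1: merge (L,W) at d=1; branch lengths L→1/2, W→1/2; new cluster LW
  updated: d(E,LW)=23/2, d(F,LW)=7, d(LW,T)=31/2
step 2: merge (E,F) at d=7; branch lengths E→7/2, F→7/2; new cluster EF
  updated: d(EF,LW)=37/4, d(EF,T)=27/2
step 3: merge (EF,LW) at d=37/4; branch lengths EF→9/8, LW→33/8; new cluster EFLW
  updated: d(EFLW,T)=29/2
step 4: merge (EFLW,T) at d=29/2; branch lengths EFLW→21/8, T→29/4; new cluster EFLTW
final tree: (((E:7/2,F:7/2):9/8,(L:1/2,W:1/2):33/8):21/8,T:29/4)
total length: 185/8

(((E:7/2,F:7/2):9/8,(L:1/2,W:1/2):33/8):21/8,T:29/4)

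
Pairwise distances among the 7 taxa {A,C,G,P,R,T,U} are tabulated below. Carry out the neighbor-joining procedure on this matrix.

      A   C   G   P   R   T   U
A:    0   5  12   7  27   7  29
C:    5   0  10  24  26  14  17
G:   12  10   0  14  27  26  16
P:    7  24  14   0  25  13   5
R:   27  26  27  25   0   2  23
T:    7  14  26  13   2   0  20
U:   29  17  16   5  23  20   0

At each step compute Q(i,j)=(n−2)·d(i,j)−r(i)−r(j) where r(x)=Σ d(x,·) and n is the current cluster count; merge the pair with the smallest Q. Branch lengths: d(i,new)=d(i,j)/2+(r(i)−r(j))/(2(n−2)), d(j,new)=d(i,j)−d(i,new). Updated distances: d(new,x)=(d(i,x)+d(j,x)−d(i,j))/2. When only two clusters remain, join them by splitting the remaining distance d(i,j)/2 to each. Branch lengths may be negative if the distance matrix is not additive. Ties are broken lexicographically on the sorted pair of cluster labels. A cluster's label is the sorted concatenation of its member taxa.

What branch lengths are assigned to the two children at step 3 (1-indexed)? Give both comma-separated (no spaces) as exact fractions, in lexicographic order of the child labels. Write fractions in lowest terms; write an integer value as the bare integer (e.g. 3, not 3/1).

iteration 1: select R,T (d=2, Q=-202); attach at lengths (29/5, -19/5); label the merged cluster RT
  updated: d(A,RT)=16, d(C,RT)=19, d(G,RT)=51/2, d(P,RT)=18, d(RT,U)=41/2
iteration 2: select P,U (d=5, Q=-271/2); attach at lengths (1/16, 79/16); label the merged cluster PU
  updated: d(A,PU)=31/2, d(C,PU)=18, d(G,PU)=25/2, d(PU,RT)=67/4
iteration 3: select PU,RT (d=67/4, Q=-359/4); attach at lengths (143/24, 259/24); label the merged cluster PRTU
  updated: d(A,PRTU)=59/8, d(C,PRTU)=81/8, d(G,PRTU)=85/8
iteration 4: select A,C (d=5, Q=-79/2); attach at lengths (37/16, 43/16); label the merged cluster AC
  updated: d(AC,G)=17/2, d(AC,PRTU)=25/4
iteration 5: select AC,G (d=17/2, Q=-203/8); attach at lengths (33/16, 103/16); label the merged cluster ACG
  updated: d(ACG,PRTU)=67/16
iteration 6: select ACG,PRTU (d=67/16); attach at lengths (67/32, 67/32); label the merged cluster ACGPRTU
final tree: (((A:37/16,C:43/16):33/16,G:103/16):67/32,((P:1/16,U:79/16):143/24,(R:29/5,T:-19/5):259/24):67/32)
total length: 663/16

143/24,259/24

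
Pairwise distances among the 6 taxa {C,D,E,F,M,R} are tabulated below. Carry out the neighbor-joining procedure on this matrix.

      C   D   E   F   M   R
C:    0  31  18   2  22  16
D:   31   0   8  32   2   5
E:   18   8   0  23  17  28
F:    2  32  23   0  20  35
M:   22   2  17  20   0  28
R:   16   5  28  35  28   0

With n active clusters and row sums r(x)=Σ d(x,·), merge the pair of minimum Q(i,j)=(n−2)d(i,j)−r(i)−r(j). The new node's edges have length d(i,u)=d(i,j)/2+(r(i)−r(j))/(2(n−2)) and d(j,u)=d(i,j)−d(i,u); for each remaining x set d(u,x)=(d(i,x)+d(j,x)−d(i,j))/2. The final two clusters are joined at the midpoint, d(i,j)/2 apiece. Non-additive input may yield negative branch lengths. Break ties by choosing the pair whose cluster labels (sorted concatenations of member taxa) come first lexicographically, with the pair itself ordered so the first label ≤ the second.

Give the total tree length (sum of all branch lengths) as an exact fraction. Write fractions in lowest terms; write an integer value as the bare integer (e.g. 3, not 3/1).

339/8

step 1: merge (C,F) at d=2, Q=-193; branch lengths C→-15/8, F→31/8; new cluster CF
  updated: d(CF,D)=61/2, d(CF,E)=39/2, d(CF,M)=20, d(CF,R)=49/2
step 2: merge (D,R) at d=5, Q=-116; branch lengths D→-25/6, R→55/6; new cluster DR
  updated: d(CF,DR)=25, d(DR,E)=31/2, d(DR,M)=25/2
step 3: merge (CF,E) at d=39/2, Q=-155/2; branch lengths CF→103/8, E→53/8; new cluster CEF
  updated: d(CEF,DR)=21/2, d(CEF,M)=35/4
step 4: merge (CEF,DR) at d=21/2, Q=-127/4; branch lengths CEF→27/8, DR→57/8; new cluster CDEFR
  updated: d(CDEFR,M)=43/8
step 5: merge (CDEFR,M) at d=43/8; branch lengths CDEFR→43/16, M→43/16; new cluster CDEFMR
final tree: ((((C:-15/8,F:31/8):103/8,E:53/8):27/8,(D:-25/6,R:55/6):57/8):43/16,M:43/16)
total length: 339/8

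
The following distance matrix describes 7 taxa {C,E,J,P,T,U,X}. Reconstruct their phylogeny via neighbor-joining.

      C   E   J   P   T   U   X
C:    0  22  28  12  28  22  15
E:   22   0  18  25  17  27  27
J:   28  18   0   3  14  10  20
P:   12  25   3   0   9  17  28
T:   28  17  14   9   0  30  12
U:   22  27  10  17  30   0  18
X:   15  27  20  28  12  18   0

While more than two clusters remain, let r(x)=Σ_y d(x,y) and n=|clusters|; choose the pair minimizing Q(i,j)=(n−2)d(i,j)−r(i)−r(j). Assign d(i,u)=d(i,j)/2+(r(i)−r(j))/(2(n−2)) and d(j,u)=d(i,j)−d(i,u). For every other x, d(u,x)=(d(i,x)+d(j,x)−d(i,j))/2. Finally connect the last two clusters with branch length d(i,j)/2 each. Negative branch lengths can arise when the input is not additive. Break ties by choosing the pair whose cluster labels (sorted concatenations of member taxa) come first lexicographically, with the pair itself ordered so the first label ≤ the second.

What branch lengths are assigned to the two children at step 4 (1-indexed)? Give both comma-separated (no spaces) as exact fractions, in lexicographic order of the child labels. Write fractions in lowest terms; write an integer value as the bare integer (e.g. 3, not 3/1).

iteration 1: select C,X (d=15, Q=-172); attach at lengths (41/5, 34/5); label the merged cluster CX
  updated: d(CX,E)=17, d(CX,J)=33/2, d(CX,P)=25/2, d(CX,T)=25/2, d(CX,U)=25/2
iteration 2: select E,T (d=17, Q=-237/2); attach at lengths (179/16, 93/16); label the merged cluster ET
  updated: d(CX,ET)=25/4, d(ET,J)=15/2, d(ET,P)=17/2, d(ET,U)=20
iteration 3: select CX,ET (d=25/4, Q=-285/4); attach at lengths (97/24, 53/24); label the merged cluster CETX
  updated: d(CETX,J)=71/8, d(CETX,P)=59/8, d(CETX,U)=105/8
iteration 4: select CETX,U (d=105/8, Q=-173/4); attach at lengths (31/8, 37/4); label the merged cluster CETUX
  updated: d(CETUX,J)=23/8, d(CETUX,P)=45/8
iteration 5: select CETUX,J (d=23/8, Q=-23/2); attach at lengths (11/4, 1/8); label the merged cluster CEJTUX
  updated: d(CEJTUX,P)=23/8
iteration 6: select CEJTUX,P (d=23/8); attach at lengths (23/16, 23/16); label the merged cluster CEJPTUX
final tree: (((((C:41/5,X:34/5):97/24,(E:179/16,T:93/16):53/24):31/8,U:37/4):11/4,J:1/8):23/16,P:23/16)
total length: 457/8

31/8,37/4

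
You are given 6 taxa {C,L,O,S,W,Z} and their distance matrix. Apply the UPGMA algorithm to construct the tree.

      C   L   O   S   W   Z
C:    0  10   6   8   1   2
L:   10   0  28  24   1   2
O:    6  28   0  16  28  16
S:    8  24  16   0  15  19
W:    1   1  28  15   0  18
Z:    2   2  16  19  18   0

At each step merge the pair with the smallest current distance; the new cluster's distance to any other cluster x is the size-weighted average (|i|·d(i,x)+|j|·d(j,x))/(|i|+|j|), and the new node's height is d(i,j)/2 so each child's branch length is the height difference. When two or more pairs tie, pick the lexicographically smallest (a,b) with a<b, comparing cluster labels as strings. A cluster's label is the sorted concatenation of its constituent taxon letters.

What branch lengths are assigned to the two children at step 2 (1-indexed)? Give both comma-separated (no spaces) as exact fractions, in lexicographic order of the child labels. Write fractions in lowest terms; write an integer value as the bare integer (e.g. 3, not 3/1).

1,1

iteration 1: select C,W (d=1); attach at lengths (1/2, 1/2); label the merged cluster CW
  updated: d(CW,L)=11/2, d(CW,O)=17, d(CW,S)=23/2, d(CW,Z)=10
iteration 2: select L,Z (d=2); attach at lengths (1, 1); label the merged cluster LZ
  updated: d(CW,LZ)=31/4, d(LZ,O)=22, d(LZ,S)=43/2
iteration 3: select CW,LZ (d=31/4); attach at lengths (27/8, 23/8); label the merged cluster CLWZ
  updated: d(CLWZ,O)=39/2, d(CLWZ,S)=33/2
iteration 4: select O,S (d=16); attach at lengths (8, 8); label the merged cluster OS
  updated: d(CLWZ,OS)=18
iteration 5: select CLWZ,OS (d=18); attach at lengths (41/8, 1); label the merged cluster CLOSWZ
final tree: (((C:1/2,W:1/2):27/8,(L:1,Z:1):23/8):41/8,(O:8,S:8):1)
total length: 251/8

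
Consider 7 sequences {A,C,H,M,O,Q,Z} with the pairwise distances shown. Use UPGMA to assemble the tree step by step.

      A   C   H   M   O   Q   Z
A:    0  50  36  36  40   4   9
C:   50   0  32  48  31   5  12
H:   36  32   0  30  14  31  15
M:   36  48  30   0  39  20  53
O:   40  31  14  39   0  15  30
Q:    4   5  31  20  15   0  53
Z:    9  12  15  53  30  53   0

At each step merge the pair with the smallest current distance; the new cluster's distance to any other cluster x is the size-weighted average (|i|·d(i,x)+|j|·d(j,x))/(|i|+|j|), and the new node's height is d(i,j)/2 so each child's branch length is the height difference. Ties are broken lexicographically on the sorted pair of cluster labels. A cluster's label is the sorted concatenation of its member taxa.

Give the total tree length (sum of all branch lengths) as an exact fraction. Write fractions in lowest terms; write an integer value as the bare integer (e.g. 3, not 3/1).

1. join A+Q (d=4) ⇒ AQ; edges |A|=2, |Q|=2
  updated: d(AQ,C)=55/2, d(AQ,H)=67/2, d(AQ,M)=28, d(AQ,O)=55/2, d(AQ,Z)=31
2. join C+Z (d=12) ⇒ CZ; edges |C|=6, |Z|=6
  updated: d(AQ,CZ)=117/4, d(CZ,H)=47/2, d(CZ,M)=101/2, d(CZ,O)=61/2
3. join H+O (d=14) ⇒ HO; edges |H|=7, |O|=7
  updated: d(AQ,HO)=61/2, d(CZ,HO)=27, d(HO,M)=69/2
4. join CZ+HO (d=27) ⇒ CHOZ; edges |CZ|=15/2, |HO|=13/2
  updated: d(AQ,CHOZ)=239/8, d(CHOZ,M)=85/2
5. join AQ+M (d=28) ⇒ AMQ; edges |AQ|=12, |M|=14
  updated: d(AMQ,CHOZ)=409/12
6. join AMQ+CHOZ (d=409/12) ⇒ ACHMOQZ; edges |AMQ|=73/24, |CHOZ|=85/24
final tree: (((A:2,Q:2):12,M:14):73/24,((C:6,Z:6):15/2,(H:7,O:7):13/2):85/24)
total length: 919/12

919/12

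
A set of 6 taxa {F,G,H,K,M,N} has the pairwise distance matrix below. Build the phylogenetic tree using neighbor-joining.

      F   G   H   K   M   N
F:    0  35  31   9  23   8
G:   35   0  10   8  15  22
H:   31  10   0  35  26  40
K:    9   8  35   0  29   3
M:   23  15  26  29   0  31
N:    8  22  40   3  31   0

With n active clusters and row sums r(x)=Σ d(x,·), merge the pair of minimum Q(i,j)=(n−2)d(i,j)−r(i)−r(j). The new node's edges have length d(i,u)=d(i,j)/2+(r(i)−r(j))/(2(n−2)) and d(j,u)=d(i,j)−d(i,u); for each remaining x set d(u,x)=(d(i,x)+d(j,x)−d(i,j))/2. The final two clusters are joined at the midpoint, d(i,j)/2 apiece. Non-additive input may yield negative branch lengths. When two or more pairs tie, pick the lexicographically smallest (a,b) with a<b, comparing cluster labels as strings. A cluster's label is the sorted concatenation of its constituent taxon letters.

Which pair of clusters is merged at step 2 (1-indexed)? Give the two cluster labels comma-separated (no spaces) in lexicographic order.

1. join G+H (d=10, Q=-192) ⇒ GH; edges |G|=-3/2, |H|=23/2
  updated: d(F,GH)=28, d(GH,K)=33/2, d(GH,M)=31/2, d(GH,N)=26
2. join GH+M (d=31/2, Q=-138) ⇒ GHM; edges |GH|=17/3, |M|=59/6
  updated: d(F,GHM)=71/4, d(GHM,K)=15, d(GHM,N)=83/4
3. join F+GHM (d=71/4, Q=-211/4) ⇒ FGHM; edges |F|=67/16, |GHM|=217/16
  updated: d(FGHM,K)=25/8, d(FGHM,N)=11/2
4. join FGHM+K (d=25/8, Q=-93/8) ⇒ FGHKM; edges |FGHM|=45/16, |K|=5/16
  updated: d(FGHKM,N)=43/16
5. join FGHKM+N (d=43/16) ⇒ FGHKMN; edges |FGHKM|=43/32, |N|=43/32
final tree: (((F:67/16,((G:-3/2,H:23/2):17/3,M:59/6):217/16):45/16,K:5/16):43/32,N:43/32)
total length: 785/16

GH,M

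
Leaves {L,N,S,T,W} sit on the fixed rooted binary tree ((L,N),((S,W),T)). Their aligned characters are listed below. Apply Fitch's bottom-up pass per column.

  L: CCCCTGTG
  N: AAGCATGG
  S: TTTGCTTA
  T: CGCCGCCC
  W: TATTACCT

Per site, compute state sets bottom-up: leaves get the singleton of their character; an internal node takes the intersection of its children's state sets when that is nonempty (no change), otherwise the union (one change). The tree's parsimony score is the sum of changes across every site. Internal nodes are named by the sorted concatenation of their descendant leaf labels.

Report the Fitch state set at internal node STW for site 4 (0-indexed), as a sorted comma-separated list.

[col 0] LN: children L:{C}, N:{A} ∪→ {A,C}; cost 1
[col 0] SW: children S:{T}, W:{T} ∩→ {T}; cost 0
[col 0] STW: children SW:{T}, T:{C} ∪→ {C,T}; cost 1
[col 0] LNSTW: children LN:{A,C}, STW:{C,T} ∩→ {C}; cost 0
[col 1] LN: children L:{C}, N:{A} ∪→ {A,C}; cost 1
[col 1] SW: children S:{T}, W:{A} ∪→ {A,T}; cost 1
[col 1] STW: children SW:{A,T}, T:{G} ∪→ {A,G,T}; cost 1
[col 1] LNSTW: children LN:{A,C}, STW:{A,G,T} ∩→ {A}; cost 0
[col 2] LN: children L:{C}, N:{G} ∪→ {C,G}; cost 1
[col 2] SW: children S:{T}, W:{T} ∩→ {T}; cost 0
[col 2] STW: children SW:{T}, T:{C} ∪→ {C,T}; cost 1
[col 2] LNSTW: children LN:{C,G}, STW:{C,T} ∩→ {C}; cost 0
[col 3] LN: children L:{C}, N:{C} ∩→ {C}; cost 0
[col 3] SW: children S:{G}, W:{T} ∪→ {G,T}; cost 1
[col 3] STW: children SW:{G,T}, T:{C} ∪→ {C,G,T}; cost 1
[col 3] LNSTW: children LN:{C}, STW:{C,G,T} ∩→ {C}; cost 0
[col 4] LN: children L:{T}, N:{A} ∪→ {A,T}; cost 1
[col 4] SW: children S:{C}, W:{A} ∪→ {A,C}; cost 1
[col 4] STW: children SW:{A,C}, T:{G} ∪→ {A,C,G}; cost 1
[col 4] LNSTW: children LN:{A,T}, STW:{A,C,G} ∩→ {A}; cost 0
[col 5] LN: children L:{G}, N:{T} ∪→ {G,T}; cost 1
[col 5] SW: children S:{T}, W:{C} ∪→ {C,T}; cost 1
[col 5] STW: children SW:{C,T}, T:{C} ∩→ {C}; cost 0
[col 5] LNSTW: children LN:{G,T}, STW:{C} ∪→ {C,G,T}; cost 1
[col 6] LN: children L:{T}, N:{G} ∪→ {G,T}; cost 1
[col 6] SW: children S:{T}, W:{C} ∪→ {C,T}; cost 1
[col 6] STW: children SW:{C,T}, T:{C} ∩→ {C}; cost 0
[col 6] LNSTW: children LN:{G,T}, STW:{C} ∪→ {C,G,T}; cost 1
[col 7] LN: children L:{G}, N:{G} ∩→ {G}; cost 0
[col 7] SW: children S:{A}, W:{T} ∪→ {A,T}; cost 1
[col 7] STW: children SW:{A,T}, T:{C} ∪→ {A,C,T}; cost 1
[col 7] LNSTW: children LN:{G}, STW:{A,C,T} ∪→ {A,C,G,T}; cost 1
per-site changes: [2, 3, 2, 2, 3, 3, 3, 3]; total = 21

A,C,G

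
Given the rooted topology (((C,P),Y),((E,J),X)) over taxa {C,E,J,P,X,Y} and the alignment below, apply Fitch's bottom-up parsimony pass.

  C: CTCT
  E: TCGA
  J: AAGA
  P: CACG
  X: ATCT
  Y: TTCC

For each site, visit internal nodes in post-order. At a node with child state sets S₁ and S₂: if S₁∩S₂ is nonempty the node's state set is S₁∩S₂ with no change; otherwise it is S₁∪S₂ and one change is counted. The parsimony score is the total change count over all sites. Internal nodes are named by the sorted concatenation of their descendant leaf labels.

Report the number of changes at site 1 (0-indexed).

3

site 0, node CP: C={C} ∩ P={C} → {C} (+0)
site 0, node CPY: CP={C} ∪ Y={T} → {C,T} (+1)
site 0, node EJ: E={T} ∪ J={A} → {A,T} (+1)
site 0, node EJX: EJ={A,T} ∩ X={A} → {A} (+0)
site 0, node CEJPXY: CPY={C,T} ∪ EJX={A} → {A,C,T} (+1)
site 1, node CP: C={T} ∪ P={A} → {A,T} (+1)
site 1, node CPY: CP={A,T} ∩ Y={T} → {T} (+0)
site 1, node EJ: E={C} ∪ J={A} → {A,C} (+1)
site 1, node EJX: EJ={A,C} ∪ X={T} → {A,C,T} (+1)
site 1, node CEJPXY: CPY={T} ∩ EJX={A,C,T} → {T} (+0)
site 2, node CP: C={C} ∩ P={C} → {C} (+0)
site 2, node CPY: CP={C} ∩ Y={C} → {C} (+0)
site 2, node EJ: E={G} ∩ J={G} → {G} (+0)
site 2, node EJX: EJ={G} ∪ X={C} → {C,G} (+1)
site 2, node CEJPXY: CPY={C} ∩ EJX={C,G} → {C} (+0)
site 3, node CP: C={T} ∪ P={G} → {G,T} (+1)
site 3, node CPY: CP={G,T} ∪ Y={C} → {C,G,T} (+1)
site 3, node EJ: E={A} ∩ J={A} → {A} (+0)
site 3, node EJX: EJ={A} ∪ X={T} → {A,T} (+1)
site 3, node CEJPXY: CPY={C,G,T} ∩ EJX={A,T} → {T} (+0)
per-site changes: [3, 3, 1, 3]; total = 10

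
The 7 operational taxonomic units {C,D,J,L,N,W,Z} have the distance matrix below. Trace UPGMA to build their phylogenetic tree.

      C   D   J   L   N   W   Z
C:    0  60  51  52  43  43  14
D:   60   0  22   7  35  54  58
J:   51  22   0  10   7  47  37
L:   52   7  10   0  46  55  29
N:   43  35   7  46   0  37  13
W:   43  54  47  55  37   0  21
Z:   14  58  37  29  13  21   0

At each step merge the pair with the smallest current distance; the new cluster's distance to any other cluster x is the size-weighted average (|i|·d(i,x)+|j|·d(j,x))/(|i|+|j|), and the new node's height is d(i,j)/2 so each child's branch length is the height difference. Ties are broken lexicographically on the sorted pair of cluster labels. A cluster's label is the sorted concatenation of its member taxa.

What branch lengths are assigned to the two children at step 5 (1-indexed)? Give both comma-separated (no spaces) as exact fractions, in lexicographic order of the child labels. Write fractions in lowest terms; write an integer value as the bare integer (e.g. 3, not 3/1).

9,16

step 1: merge (D,L) at d=7; branch lengths D→7/2, L→7/2; new cluster DL
  updated: d(C,DL)=56, d(DL,J)=16, d(DL,N)=81/2, d(DL,W)=109/2, d(DL,Z)=87/2
step 2: merge (J,N) at d=7; branch lengths J→7/2, N→7/2; new cluster JN
  updated: d(C,JN)=47, d(DL,JN)=113/4, d(JN,W)=42, d(JN,Z)=25
step 3: merge (C,Z) at d=14; branch lengths C→7, Z→7; new cluster CZ
  updated: d(CZ,DL)=199/4, d(CZ,JN)=36, d(CZ,W)=32
step 4: merge (DL,JN) at d=113/4; branch lengths DL→85/8, JN→85/8; new cluster DJLN
  updated: d(CZ,DJLN)=343/8, d(DJLN,W)=193/4
step 5: merge (CZ,W) at d=32; branch lengths CZ→9, W→16; new cluster CWZ
  updated: d(CWZ,DJLN)=134/3
step 6: merge (CWZ,DJLN) at d=134/3; branch lengths CWZ→19/3, DJLN→197/24; new cluster CDJLNWZ
final tree: (((C:7,Z:7):9,W:16):19/3,((D:7/2,L:7/2):85/8,(J:7/2,N:7/2):85/8):197/24)
total length: 2131/24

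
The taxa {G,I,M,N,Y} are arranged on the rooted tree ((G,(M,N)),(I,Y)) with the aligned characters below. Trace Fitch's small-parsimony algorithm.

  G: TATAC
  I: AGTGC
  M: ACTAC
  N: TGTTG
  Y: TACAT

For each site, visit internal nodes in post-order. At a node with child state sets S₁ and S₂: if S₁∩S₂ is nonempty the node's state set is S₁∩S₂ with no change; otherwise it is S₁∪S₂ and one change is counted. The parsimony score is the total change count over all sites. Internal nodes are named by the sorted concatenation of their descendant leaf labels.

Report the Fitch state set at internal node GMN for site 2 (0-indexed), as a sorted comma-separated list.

T

[col 0] MN: children M:{A}, N:{T} ∪→ {A,T}; cost 1
[col 0] GMN: children G:{T}, MN:{A,T} ∩→ {T}; cost 0
[col 0] IY: children I:{A}, Y:{T} ∪→ {A,T}; cost 1
[col 0] GIMNY: children GMN:{T}, IY:{A,T} ∩→ {T}; cost 0
[col 1] MN: children M:{C}, N:{G} ∪→ {C,G}; cost 1
[col 1] GMN: children G:{A}, MN:{C,G} ∪→ {A,C,G}; cost 1
[col 1] IY: children I:{G}, Y:{A} ∪→ {A,G}; cost 1
[col 1] GIMNY: children GMN:{A,C,G}, IY:{A,G} ∩→ {A,G}; cost 0
[col 2] MN: children M:{T}, N:{T} ∩→ {T}; cost 0
[col 2] GMN: children G:{T}, MN:{T} ∩→ {T}; cost 0
[col 2] IY: children I:{T}, Y:{C} ∪→ {C,T}; cost 1
[col 2] GIMNY: children GMN:{T}, IY:{C,T} ∩→ {T}; cost 0
[col 3] MN: children M:{A}, N:{T} ∪→ {A,T}; cost 1
[col 3] GMN: children G:{A}, MN:{A,T} ∩→ {A}; cost 0
[col 3] IY: children I:{G}, Y:{A} ∪→ {A,G}; cost 1
[col 3] GIMNY: children GMN:{A}, IY:{A,G} ∩→ {A}; cost 0
[col 4] MN: children M:{C}, N:{G} ∪→ {C,G}; cost 1
[col 4] GMN: children G:{C}, MN:{C,G} ∩→ {C}; cost 0
[col 4] IY: children I:{C}, Y:{T} ∪→ {C,T}; cost 1
[col 4] GIMNY: children GMN:{C}, IY:{C,T} ∩→ {C}; cost 0
per-site changes: [2, 3, 1, 2, 2]; total = 10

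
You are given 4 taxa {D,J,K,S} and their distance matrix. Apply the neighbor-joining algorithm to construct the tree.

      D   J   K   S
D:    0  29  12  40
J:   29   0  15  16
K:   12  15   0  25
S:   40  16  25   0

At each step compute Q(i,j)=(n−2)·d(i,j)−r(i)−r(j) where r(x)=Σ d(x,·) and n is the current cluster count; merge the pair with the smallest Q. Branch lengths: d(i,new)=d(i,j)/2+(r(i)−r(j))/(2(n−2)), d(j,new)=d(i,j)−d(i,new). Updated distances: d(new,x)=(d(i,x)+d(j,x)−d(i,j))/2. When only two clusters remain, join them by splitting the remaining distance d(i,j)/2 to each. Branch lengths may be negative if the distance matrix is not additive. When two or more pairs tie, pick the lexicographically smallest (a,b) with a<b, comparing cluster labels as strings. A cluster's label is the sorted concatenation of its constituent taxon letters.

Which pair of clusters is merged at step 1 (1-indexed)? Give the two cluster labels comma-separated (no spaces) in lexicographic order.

1. join D+K (d=12, Q=-109) ⇒ DK; edges |D|=53/4, |K|=-5/4
  updated: d(DK,J)=16, d(DK,S)=53/2
2. join DK+J (d=16, Q=-117/2) ⇒ DJK; edges |DK|=53/4, |J|=11/4
  updated: d(DJK,S)=53/4
3. join DJK+S (d=53/4) ⇒ DJKS; edges |DJK|=53/8, |S|=53/8
final tree: (((D:53/4,K:-5/4):53/4,J:11/4):53/8,S:53/8)
total length: 165/4

D,K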